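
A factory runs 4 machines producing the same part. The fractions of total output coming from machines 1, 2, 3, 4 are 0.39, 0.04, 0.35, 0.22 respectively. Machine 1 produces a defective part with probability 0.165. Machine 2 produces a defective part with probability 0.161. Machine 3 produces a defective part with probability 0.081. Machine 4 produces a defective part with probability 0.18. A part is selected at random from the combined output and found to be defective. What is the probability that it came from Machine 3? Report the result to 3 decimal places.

Posterior probability ≈ 0.204

P(defective|M1) = 0.165; P(defective|M2) = 0.161; P(defective|M3) = 0.081; P(defective|M4) = 0.18.
Prior × likelihood for each source: 0.39·0.165=0.06435, 0.04·0.161=0.006440, 0.35·0.081=0.02835, 0.22·0.18=0.03960. Summing gives P(defective) = 0.13874.
P(Machine 3 | defective) = 0.02835 / 0.13874 = 0.204.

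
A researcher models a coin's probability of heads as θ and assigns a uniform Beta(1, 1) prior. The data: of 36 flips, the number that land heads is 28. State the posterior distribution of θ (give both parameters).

Posterior: Beta(29, 9)

Observing 28 successes and 8 failures updates Beta(1, 1) by adding the success and failure counts to the two shape parameters: α = 1+28 = 29, β = 1+8 = 9.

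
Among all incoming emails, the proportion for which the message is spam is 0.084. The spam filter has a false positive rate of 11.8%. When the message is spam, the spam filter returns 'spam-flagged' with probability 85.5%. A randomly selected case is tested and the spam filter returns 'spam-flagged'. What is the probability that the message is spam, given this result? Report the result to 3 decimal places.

P(H | E) ≈ 0.399

Write H for 'the message is spam'. Prior odds H:¬H = 0.084/0.916 = 0.091703. For the 'spam-flagged' outcome, the likelihood ratio is 0.855/0.118 = 7.2458.
Posterior odds = 0.091703 × 7.2458 = 0.66446, so P(H|E) = 0.66446/(1+0.66446) = 0.399.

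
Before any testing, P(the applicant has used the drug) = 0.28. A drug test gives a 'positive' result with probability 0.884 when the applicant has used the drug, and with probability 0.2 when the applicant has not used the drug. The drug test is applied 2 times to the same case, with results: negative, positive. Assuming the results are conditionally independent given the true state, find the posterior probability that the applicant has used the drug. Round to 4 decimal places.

Let H be the event that the applicant has used the drug; start with P(H) = 0.28. P('positive'|H) = 0.884, P('positive'|¬H) = 0.2.
Update on result 1 ('negative'): P(H) ← 0.116·0.2800 / (0.116·0.2800 + 0.8·0.7200) = 0.032480/0.60848 = 0.0534.
Update on result 2 ('positive'): P(H) ← 0.884·0.0534 / (0.884·0.0534 + 0.2·0.9466) = 0.047187/0.23651 = 0.1995.

Posterior P(H) ≈ 0.1995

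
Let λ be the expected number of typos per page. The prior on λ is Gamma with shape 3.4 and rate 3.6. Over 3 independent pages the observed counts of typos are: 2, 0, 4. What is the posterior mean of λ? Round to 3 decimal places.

Posterior mean ≈ 1.424

The Poisson likelihood adds the total count to the shape and the number of exposure periods to the rate. Here ∑xᵢ = 6 and n = 3, so shape 3.4→9.4 and rate 3.6→6.6.
Posterior mean = shape/rate = 9.4/6.6 = 1.424.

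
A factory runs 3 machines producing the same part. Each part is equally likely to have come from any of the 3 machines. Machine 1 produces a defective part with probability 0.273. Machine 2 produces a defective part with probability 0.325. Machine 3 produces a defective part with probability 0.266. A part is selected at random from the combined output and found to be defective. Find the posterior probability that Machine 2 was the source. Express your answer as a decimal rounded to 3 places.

Posterior probability ≈ 0.376

P(defective|M1) = 0.273; P(defective|M2) = 0.325; P(defective|M3) = 0.266.
Prior × likelihood for each source: 0.333333·0.273=0.09100, 0.333333·0.325=0.1083, 0.333333·0.266=0.08867. Summing gives P(defective) = 0.28800.
P(Machine 2 | defective) = 0.1083 / 0.28800 = 0.376.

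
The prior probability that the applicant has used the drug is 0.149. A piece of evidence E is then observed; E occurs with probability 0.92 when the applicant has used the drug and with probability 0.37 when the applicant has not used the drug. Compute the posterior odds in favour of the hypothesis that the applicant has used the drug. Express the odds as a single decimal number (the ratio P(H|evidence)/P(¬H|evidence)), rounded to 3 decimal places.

Posterior odds ≈ 0.435

Prior odds = 0.149/(1−0.149) = 0.17509. In log-odds, ln(0.17509) = -1.7425.
Add log likelihood ratio: ln(2.4865) = 0.91087.
Posterior log-odds = -0.83160, so posterior odds = exp(-0.83160) = 0.43535.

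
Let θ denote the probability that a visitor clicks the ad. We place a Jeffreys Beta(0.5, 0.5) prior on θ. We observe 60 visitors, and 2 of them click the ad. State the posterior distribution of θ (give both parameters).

Posterior: Beta(2.5, 58.5)

Observing 2 successes and 58 failures updates Beta(0.5, 0.5) by adding the success and failure counts to the two shape parameters: α = 0.5+2 = 2.5, β = 0.5+58 = 58.5.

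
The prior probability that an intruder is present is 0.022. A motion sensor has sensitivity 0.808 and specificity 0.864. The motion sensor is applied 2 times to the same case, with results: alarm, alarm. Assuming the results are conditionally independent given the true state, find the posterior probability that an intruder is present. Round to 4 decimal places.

Posterior P(H) ≈ 0.4426

With H the event that an intruder is present, the joint likelihood of the observed sequence is P(data|H) = 0.808·0.808 = 0.65286 and P(data|¬H) = 0.136·0.136 = 0.018496.
Bayes: P(H|data) = 0.022·0.65286 / (0.022·0.65286 + 0.978·0.018496) = 0.014363/0.032452 = 0.4426.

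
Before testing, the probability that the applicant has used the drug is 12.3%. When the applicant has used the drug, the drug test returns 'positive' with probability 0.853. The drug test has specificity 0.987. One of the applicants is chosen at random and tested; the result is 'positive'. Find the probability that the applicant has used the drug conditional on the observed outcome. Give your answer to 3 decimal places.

P(H | E) ≈ 0.902

Write H for 'the applicant has used the drug'. Prior odds H:¬H = 0.123/0.877 = 0.14025. For the 'positive' outcome, the likelihood ratio is 0.853/0.013 = 65.615.
Posterior odds = 0.14025 × 65.615 = 9.2026, so P(H|E) = 9.2026/(1+9.2026) = 0.902.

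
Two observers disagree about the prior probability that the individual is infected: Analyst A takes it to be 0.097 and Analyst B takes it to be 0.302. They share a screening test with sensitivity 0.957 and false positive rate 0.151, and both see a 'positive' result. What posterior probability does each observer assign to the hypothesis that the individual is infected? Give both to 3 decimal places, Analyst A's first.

Analyst A: 0.405; Analyst B: 0.733

The likelihood ratio for a 'positive' result is 0.957/0.151 = 6.3377.
Analyst A: prior odds 0.097/0.903 = 0.10742; posterior odds 0.68080; posterior probability 0.405.
Analyst B: prior odds 0.302/0.698 = 0.43266; posterior odds 2.7421; posterior probability 0.733.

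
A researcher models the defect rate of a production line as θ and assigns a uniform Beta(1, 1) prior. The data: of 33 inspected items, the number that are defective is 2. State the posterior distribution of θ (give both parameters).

Posterior: Beta(3, 32)

Observing 2 successes and 31 failures updates Beta(1, 1) by adding the success and failure counts to the two shape parameters: α = 1+2 = 3, β = 1+31 = 32.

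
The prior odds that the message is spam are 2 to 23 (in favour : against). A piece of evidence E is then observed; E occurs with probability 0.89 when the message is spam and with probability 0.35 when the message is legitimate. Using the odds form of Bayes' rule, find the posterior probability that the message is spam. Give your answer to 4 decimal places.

Posterior probability ≈ 0.1811

Prior odds = 2/23 = 0.086957.
Likelihood ratio for E = 0.89/0.35 = 2.5429.
Posterior odds = prior odds × LR = 0.22112.
Posterior probability = odds/(1+odds) = 0.22112/1.2211 = 0.1811.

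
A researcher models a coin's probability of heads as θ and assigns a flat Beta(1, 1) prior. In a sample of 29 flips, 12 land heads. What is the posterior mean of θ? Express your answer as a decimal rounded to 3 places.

Observing 12 successes and 17 failures updates Beta(1, 1) by adding the success and failure counts to the two shape parameters: α = 1+12 = 13, β = 1+17 = 18.
Posterior mean = α/(α+β) = 13/31 = 0.419.

Posterior mean ≈ 0.419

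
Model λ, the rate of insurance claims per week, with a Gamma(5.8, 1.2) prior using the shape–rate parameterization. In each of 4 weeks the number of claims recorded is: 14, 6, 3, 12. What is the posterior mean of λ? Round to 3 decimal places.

Posterior mean ≈ 7.846

Total count ∑xᵢ = 35 over n = 4 weeks.
Gamma is conjugate to the Poisson likelihood: posterior is Gamma(shape = 5.8+35 = 40.8, rate = 1.2+4 = 5.2).
E[λ | data] = 40.8/5.2 = 7.846.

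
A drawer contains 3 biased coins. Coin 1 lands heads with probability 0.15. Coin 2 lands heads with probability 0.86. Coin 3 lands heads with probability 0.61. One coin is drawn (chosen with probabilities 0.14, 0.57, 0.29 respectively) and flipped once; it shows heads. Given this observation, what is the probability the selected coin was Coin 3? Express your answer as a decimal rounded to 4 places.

Posterior probability ≈ 0.2571

Tabulate prior·likelihood by source: [1] prior 0.14, lik 0.15, product 0.02100; [2] prior 0.57, lik 0.86, product 0.4902; [3] prior 0.29, lik 0.61, product 0.1769.
Normalizing constant = 0.68810; the posterior for Coin 3 is its product over the sum, 0.1769/0.68810 = 0.2571.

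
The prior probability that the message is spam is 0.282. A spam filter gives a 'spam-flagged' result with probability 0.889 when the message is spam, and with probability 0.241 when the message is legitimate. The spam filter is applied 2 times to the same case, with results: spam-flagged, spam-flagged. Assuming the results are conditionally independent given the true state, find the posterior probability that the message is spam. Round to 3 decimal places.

With H the event that the message is spam, the joint likelihood of the observed sequence is P(data|H) = 0.889·0.889 = 0.79032 and P(data|¬H) = 0.241·0.241 = 0.058081.
Bayes: P(H|data) = 0.282·0.79032 / (0.282·0.79032 + 0.718·0.058081) = 0.22287/0.26457 = 0.8424.

Posterior P(H) ≈ 0.842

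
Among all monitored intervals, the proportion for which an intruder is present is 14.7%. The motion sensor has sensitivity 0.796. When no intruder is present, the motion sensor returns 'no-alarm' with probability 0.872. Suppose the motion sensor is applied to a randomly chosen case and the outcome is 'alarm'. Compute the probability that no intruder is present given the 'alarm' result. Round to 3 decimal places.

Write H for 'an intruder is present'. Prior odds H:¬H = 0.147/0.853 = 0.17233. For the 'alarm' outcome, the likelihood ratio is 0.796/0.128 = 6.2188.
Posterior odds = 0.17233 × 6.2188 = 1.0717, so P(H|E) = 1.0717/(1+1.0717) = 0.517. Then P(¬H|E) = 1 − 0.517 = 0.483.

P(¬H | E) ≈ 0.483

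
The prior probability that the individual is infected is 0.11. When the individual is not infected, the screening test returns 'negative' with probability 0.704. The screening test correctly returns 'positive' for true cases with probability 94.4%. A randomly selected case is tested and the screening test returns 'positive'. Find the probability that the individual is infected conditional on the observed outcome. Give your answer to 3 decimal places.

P(H | E) ≈ 0.283

Let H be the event that the individual is infected. P(H) = 0.11, so P(¬H) = 0.89. With E the 'positive' result, P(E|H) = 0.944 and P(E|¬H) = 0.296.
P(E) = 0.944·0.11 + 0.296·0.89 = 0.10384 + 0.26344 = 0.36728.
By Bayes' theorem, P(H|E) = 0.10384 / 0.36728 = 0.283.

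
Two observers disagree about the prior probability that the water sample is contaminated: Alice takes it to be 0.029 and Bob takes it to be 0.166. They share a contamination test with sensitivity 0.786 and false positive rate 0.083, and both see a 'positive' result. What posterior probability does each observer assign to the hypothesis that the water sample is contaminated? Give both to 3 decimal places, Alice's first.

Alice: 0.220; Bob: 0.653

The likelihood ratio for a 'positive' result is 0.786/0.083 = 9.4699.
Alice: prior odds 0.029/0.971 = 0.029866; posterior odds 0.28283; posterior probability 0.220.
Bob: prior odds 0.166/0.834 = 0.19904; posterior odds 1.8849; posterior probability 0.653.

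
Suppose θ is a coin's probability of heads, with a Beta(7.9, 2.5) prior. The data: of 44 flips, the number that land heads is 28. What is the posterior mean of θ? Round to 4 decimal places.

Observing 28 successes and 16 failures updates Beta(7.9, 2.5) by adding the success and failure counts to the two shape parameters: α = 7.9+28 = 35.9, β = 2.5+16 = 18.5.
E[θ | data] = 35.9/(35.9+18.5) = 0.6599.

Posterior mean ≈ 0.6599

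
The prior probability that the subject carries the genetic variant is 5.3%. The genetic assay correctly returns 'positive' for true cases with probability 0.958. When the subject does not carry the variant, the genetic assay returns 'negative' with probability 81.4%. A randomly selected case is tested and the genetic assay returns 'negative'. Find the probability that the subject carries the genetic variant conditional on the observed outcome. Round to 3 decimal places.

P(H | E) ≈ 0.003

Write H for 'the subject carries the genetic variant'. Prior odds H:¬H = 0.053/0.947 = 0.055966. For the 'negative' outcome, the likelihood ratio is 0.042/0.814 = 0.051597.
Posterior odds = 0.055966 × 0.051597 = 0.0028877, so P(H|E) = 0.0028877/(1+0.0028877) = 0.003.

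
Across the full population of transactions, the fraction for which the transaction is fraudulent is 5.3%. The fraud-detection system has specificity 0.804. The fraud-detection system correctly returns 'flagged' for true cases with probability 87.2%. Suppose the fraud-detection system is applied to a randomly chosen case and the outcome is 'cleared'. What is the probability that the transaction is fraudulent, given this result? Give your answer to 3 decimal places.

Write H for 'the transaction is fraudulent'. Prior odds H:¬H = 0.053/0.947 = 0.055966. For the 'cleared' outcome, the likelihood ratio is 0.128/0.804 = 0.15920.
Posterior odds = 0.055966 × 0.15920 = 0.0089100, so P(H|E) = 0.0089100/(1+0.0089100) = 0.009.

P(H | E) ≈ 0.009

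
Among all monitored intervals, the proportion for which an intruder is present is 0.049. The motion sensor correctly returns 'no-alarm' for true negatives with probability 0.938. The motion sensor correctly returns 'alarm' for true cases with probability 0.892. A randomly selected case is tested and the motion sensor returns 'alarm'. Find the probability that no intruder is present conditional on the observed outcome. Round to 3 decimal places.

Write H for 'an intruder is present'. Prior odds H:¬H = 0.049/0.951 = 0.051525. For the 'alarm' outcome, the likelihood ratio is 0.892/0.062 = 14.387.
Posterior odds = 0.051525 × 14.387 = 0.74129, so P(H|E) = 0.74129/(1+0.74129) = 0.426. Then P(¬H|E) = 1 − 0.426 = 0.574.

P(¬H | E) ≈ 0.574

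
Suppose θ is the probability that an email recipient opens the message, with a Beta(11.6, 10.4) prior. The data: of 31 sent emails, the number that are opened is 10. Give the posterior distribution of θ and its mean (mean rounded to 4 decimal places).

The binomial likelihood is conjugate to the Beta prior: with 10 successes and 21 failures, the posterior is Beta(11.6+10, 10.4+21) = Beta(21.6, 31.4).
E[θ | data] = 21.6/(21.6+31.4) = 0.4075.

Posterior: Beta(21.6, 31.4); mean ≈ 0.4075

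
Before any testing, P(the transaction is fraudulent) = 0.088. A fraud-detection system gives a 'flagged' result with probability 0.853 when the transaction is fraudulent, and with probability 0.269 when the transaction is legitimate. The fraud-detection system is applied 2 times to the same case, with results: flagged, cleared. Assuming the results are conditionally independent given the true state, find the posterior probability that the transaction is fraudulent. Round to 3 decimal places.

Posterior P(H) ≈ 0.058

With H the event that the transaction is fraudulent, the joint likelihood of the observed sequence is P(data|H) = 0.853·0.147 = 0.12539 and P(data|¬H) = 0.269·0.731 = 0.19664.
Bayes: P(H|data) = 0.088·0.12539 / (0.088·0.12539 + 0.912·0.19664) = 0.011034/0.19037 = 0.0580.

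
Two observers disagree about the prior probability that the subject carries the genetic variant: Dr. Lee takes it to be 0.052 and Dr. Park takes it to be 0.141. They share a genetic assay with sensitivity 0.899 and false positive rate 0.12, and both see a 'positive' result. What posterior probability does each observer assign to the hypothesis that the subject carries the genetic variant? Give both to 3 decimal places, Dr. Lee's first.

The likelihood ratio for a 'positive' result is 0.899/0.12 = 7.4917.
Dr. Lee: prior odds 0.052/0.948 = 0.054852; posterior odds 0.41094; posterior probability 0.291.
Dr. Park: prior odds 0.141/0.859 = 0.16414; posterior odds 1.2297; posterior probability 0.552.

Dr. Lee: 0.291; Dr. Park: 0.552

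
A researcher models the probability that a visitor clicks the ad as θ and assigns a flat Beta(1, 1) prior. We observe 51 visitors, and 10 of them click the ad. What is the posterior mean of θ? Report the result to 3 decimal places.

The binomial likelihood is conjugate to the Beta prior: with 10 successes and 41 failures, the posterior is Beta(1+10, 1+41) = Beta(11, 42).
E[θ | data] = 11/(11+42) = 0.208.

Posterior mean ≈ 0.208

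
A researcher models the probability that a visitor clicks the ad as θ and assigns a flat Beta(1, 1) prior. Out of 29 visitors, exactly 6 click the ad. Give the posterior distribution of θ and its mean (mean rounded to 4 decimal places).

The binomial likelihood is conjugate to the Beta prior: with 6 successes and 23 failures, the posterior is Beta(1+6, 1+23) = Beta(7, 24).
Posterior mean = α/(α+β) = 7/31 = 0.2258.

Posterior: Beta(7, 24); mean ≈ 0.2258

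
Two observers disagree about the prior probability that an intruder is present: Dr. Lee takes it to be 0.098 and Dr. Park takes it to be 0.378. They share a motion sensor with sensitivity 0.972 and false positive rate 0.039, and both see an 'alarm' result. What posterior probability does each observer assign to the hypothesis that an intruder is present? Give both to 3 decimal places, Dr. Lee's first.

Dr. Lee: 0.730; Dr. Park: 0.938

The likelihood ratio for an 'alarm' result is 0.972/0.039 = 24.923.
Dr. Lee: prior odds 0.098/0.902 = 0.10865; posterior odds 2.7078; posterior probability 0.730.
Dr. Park: prior odds 0.378/0.622 = 0.60772; posterior odds 15.146; posterior probability 0.938.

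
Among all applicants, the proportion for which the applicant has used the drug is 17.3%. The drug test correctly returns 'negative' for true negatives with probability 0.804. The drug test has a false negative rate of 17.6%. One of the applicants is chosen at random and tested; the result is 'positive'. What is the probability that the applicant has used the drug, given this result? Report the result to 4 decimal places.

P(H | E) ≈ 0.4679

Write H for 'the applicant has used the drug'. Prior odds H:¬H = 0.173/0.827 = 0.20919. For the 'positive' outcome, the likelihood ratio is 0.824/0.196 = 4.2041.
Posterior odds = 0.20919 × 4.2041 = 0.87945, so P(H|E) = 0.87945/(1+0.87945) = 0.4679.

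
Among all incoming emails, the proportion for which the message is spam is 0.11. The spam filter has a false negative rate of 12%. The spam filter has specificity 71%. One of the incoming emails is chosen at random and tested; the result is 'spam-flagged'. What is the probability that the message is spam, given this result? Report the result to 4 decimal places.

Write H for 'the message is spam'. Prior odds H:¬H = 0.11/0.89 = 0.12360. For the 'spam-flagged' outcome, the likelihood ratio is 0.88/0.29 = 3.0345.
Posterior odds = 0.12360 × 3.0345 = 0.37505, so P(H|E) = 0.37505/(1+0.37505) = 0.2728.

P(H | E) ≈ 0.2728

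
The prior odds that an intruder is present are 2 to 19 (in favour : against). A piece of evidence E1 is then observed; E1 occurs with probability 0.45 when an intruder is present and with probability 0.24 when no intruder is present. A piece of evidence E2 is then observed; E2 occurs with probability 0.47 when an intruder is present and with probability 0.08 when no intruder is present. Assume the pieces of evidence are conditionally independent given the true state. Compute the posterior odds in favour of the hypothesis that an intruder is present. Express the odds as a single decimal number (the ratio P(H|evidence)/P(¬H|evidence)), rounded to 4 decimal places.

Posterior odds ≈ 1.1595

Prior odds = 2/19 = 0.10526.
Likelihood ratio for E1 = 0.45/0.24 = 1.8750.
Likelihood ratio for E2 = 0.47/0.08 = 5.8750.
Posterior odds = prior odds × LR₁ × LR₂ = 1.1595.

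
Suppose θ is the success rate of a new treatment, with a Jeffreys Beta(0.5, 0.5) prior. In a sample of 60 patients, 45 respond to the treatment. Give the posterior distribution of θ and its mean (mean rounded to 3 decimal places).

Posterior: Beta(45.5, 15.5); mean ≈ 0.746

Observing 45 successes and 15 failures updates Beta(0.5, 0.5) by adding the success and failure counts to the two shape parameters: α = 0.5+45 = 45.5, β = 0.5+15 = 15.5.
Posterior mean = α/(α+β) = 45.5/61 = 0.746.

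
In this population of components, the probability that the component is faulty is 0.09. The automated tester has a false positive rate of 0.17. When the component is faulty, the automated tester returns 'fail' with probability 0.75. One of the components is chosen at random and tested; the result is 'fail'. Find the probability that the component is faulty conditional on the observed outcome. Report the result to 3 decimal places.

P(H | E) ≈ 0.304

Write H for 'the component is faulty'. Prior odds H:¬H = 0.09/0.91 = 0.098901. For the 'fail' outcome, the likelihood ratio is 0.75/0.17 = 4.4118.
Posterior odds = 0.098901 × 4.4118 = 0.43633, so P(H|E) = 0.43633/(1+0.43633) = 0.304.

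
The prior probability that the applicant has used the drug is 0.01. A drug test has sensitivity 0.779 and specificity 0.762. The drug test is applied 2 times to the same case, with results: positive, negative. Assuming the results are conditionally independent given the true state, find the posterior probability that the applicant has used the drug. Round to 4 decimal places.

Posterior P(H) ≈ 0.0095

With H the event that the applicant has used the drug, the joint likelihood of the observed sequence is P(data|H) = 0.779·0.221 = 0.17216 and P(data|¬H) = 0.238·0.762 = 0.18136.
Bayes: P(H|data) = 0.01·0.17216 / (0.01·0.17216 + 0.99·0.18136) = 0.0017216/0.18126 = 0.0095.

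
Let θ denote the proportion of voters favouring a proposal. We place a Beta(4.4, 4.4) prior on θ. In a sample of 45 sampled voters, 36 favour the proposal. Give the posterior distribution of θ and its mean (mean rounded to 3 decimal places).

The binomial likelihood is conjugate to the Beta prior: with 36 successes and 9 failures, the posterior is Beta(4.4+36, 4.4+9) = Beta(40.4, 13.4).
E[θ | data] = 40.4/(40.4+13.4) = 0.751.

Posterior: Beta(40.4, 13.4); mean ≈ 0.751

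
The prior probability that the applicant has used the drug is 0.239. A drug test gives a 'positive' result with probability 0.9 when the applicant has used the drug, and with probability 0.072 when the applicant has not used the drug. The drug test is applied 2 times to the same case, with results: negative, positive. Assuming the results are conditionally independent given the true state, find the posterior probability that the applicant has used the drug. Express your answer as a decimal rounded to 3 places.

Posterior P(H) ≈ 0.297

With H the event that the applicant has used the drug, the joint likelihood of the observed sequence is P(data|H) = 0.1·0.9 = 0.090000 and P(data|¬H) = 0.928·0.072 = 0.066816.
Bayes: P(H|data) = 0.239·0.090000 / (0.239·0.090000 + 0.761·0.066816) = 0.021510/0.072357 = 0.2973.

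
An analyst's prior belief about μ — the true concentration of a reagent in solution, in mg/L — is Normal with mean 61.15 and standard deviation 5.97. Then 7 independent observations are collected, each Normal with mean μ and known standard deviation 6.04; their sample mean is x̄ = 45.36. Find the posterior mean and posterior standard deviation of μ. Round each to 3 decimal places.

Posterior mean ≈ 47.374; posterior SD ≈ 2.132

With known σ, the Normal prior is conjugate. Weight on the data is w = (n/σ²)/(n/σ² + 1/τ₀²) = 0.191878/(0.191878+0.0280577) = 0.87243.
Posterior mean = w·x̄ + (1−w)·μ₀ = 0.87243·45.36 + 0.12757·61.15 = 47.374. Posterior variance = 1/(0.191878+0.0280577) = 4.54679, so SD = 2.132.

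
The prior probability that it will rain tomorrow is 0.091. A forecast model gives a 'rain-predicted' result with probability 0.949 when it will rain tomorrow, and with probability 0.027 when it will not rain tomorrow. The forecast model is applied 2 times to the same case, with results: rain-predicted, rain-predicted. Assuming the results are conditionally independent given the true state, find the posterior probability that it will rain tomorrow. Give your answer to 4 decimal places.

Posterior P(H) ≈ 0.9920

With H the event that it will rain tomorrow, the joint likelihood of the observed sequence is P(data|H) = 0.949·0.949 = 0.90060 and P(data|¬H) = 0.027·0.027 = 0.00072900.
Bayes: P(H|data) = 0.091·0.90060 / (0.091·0.90060 + 0.909·0.00072900) = 0.081955/0.082617 = 0.9920.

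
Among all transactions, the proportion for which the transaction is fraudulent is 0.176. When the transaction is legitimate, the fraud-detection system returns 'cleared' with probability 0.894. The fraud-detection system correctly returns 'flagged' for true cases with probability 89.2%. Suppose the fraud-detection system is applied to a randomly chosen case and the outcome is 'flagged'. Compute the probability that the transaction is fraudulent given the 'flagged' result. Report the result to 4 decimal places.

Let H be the event that the transaction is fraudulent. P(H) = 0.176, so P(¬H) = 0.824. With E the 'flagged' result, P(E|H) = 0.892 and P(E|¬H) = 0.106.
P(E) = 0.892·0.176 + 0.106·0.824 = 0.15699 + 0.087344 = 0.24434.
By Bayes' theorem, P(H|E) = 0.15699 / 0.24434 = 0.6425.

P(H | E) ≈ 0.6425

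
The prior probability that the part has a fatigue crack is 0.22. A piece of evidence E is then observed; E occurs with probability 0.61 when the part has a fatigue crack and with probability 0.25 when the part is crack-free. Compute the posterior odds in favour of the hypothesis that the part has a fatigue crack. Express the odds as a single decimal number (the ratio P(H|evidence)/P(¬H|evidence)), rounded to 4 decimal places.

Prior odds = 0.22/(1−0.22) = 0.28205.
Likelihood ratio for E = 0.61/0.25 = 2.4400.
Posterior odds = prior odds × LR = 0.68821.

Posterior odds ≈ 0.6882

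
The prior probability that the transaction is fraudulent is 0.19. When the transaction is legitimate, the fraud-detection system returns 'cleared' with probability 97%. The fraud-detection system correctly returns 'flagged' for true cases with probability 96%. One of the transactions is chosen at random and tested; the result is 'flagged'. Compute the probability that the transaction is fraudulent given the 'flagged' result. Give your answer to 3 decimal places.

P(H | E) ≈ 0.882

Let H be the event that the transaction is fraudulent. P(H) = 0.19, so P(¬H) = 0.81. With E the 'flagged' result, P(E|H) = 0.96 and P(E|¬H) = 0.03.
P(E) = 0.96·0.19 + 0.03·0.81 = 0.18240 + 0.024300 = 0.20670.
By Bayes' theorem, P(H|E) = 0.18240 / 0.20670 = 0.882.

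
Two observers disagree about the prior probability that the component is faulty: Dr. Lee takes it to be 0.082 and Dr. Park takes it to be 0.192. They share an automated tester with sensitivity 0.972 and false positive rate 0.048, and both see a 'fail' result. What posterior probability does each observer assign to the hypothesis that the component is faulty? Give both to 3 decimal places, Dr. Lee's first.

Dr. Lee: 0.644; Dr. Park: 0.828

P('+'|H) = 0.972, P('+'|¬H) = 0.048.
Dr. Lee: numerator 0.972·0.082 = 0.079704; evidence = 0.079704+0.048·0.918 = 0.12377; posterior = 0.644.
Dr. Park: numerator 0.972·0.192 = 0.18662; evidence = 0.18662+0.048·0.808 = 0.22541; posterior = 0.828.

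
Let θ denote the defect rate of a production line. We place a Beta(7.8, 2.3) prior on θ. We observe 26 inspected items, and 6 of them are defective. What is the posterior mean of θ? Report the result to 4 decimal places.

Posterior mean ≈ 0.3823

Observing 6 successes and 20 failures updates Beta(7.8, 2.3) by adding the success and failure counts to the two shape parameters: α = 7.8+6 = 13.8, β = 2.3+20 = 22.3.
E[θ | data] = 13.8/(13.8+22.3) = 0.3823.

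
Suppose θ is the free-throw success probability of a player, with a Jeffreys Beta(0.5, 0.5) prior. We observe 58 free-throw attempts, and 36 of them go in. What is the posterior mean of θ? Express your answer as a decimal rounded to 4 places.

The binomial likelihood is conjugate to the Beta prior: with 36 successes and 22 failures, the posterior is Beta(0.5+36, 0.5+22) = Beta(36.5, 22.5).
Posterior mean = α/(α+β) = 36.5/59 = 0.6186.

Posterior mean ≈ 0.6186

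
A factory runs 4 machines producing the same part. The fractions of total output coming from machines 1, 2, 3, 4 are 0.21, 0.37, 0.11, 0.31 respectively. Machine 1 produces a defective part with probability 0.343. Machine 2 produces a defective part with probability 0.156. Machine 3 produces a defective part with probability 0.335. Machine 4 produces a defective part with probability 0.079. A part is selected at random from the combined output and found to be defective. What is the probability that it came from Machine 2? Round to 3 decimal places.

Posterior probability ≈ 0.302

Tabulate prior·likelihood by source: [1] prior 0.21, lik 0.343, product 0.07203; [2] prior 0.37, lik 0.156, product 0.05772; [3] prior 0.11, lik 0.335, product 0.03685; [4] prior 0.31, lik 0.079, product 0.02449.
Normalizing constant = 0.19109; the posterior for Machine 2 is its product over the sum, 0.05772/0.19109 = 0.302.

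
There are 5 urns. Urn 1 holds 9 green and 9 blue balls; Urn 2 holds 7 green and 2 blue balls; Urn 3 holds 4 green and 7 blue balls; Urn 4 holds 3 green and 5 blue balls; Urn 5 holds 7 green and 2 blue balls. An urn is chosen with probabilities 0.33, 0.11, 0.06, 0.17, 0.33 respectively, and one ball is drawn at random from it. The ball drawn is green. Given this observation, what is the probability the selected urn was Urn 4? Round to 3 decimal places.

Posterior probability ≈ 0.108

Tabulate prior·likelihood by source: [1] prior 0.33, lik 0.5, product 0.1650; [2] prior 0.11, lik 0.7778, product 0.08556; [3] prior 0.06, lik 0.3636, product 0.02182; [4] prior 0.17, lik 0.375, product 0.06375; [5] prior 0.33, lik 0.7778, product 0.2567.
Normalizing constant = 0.59279; the posterior for Urn 4 is its product over the sum, 0.06375/0.59279 = 0.108.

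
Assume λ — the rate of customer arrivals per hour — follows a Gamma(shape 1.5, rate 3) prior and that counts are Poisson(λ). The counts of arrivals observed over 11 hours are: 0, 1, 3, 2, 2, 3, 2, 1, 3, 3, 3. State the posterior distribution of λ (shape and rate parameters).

Total count ∑xᵢ = 23 over n = 11 hours.
Gamma is conjugate to the Poisson likelihood: posterior is Gamma(shape = 1.5+23 = 24.5, rate = 3+11 = 14).

Posterior: Gamma(shape=24.5, rate=14)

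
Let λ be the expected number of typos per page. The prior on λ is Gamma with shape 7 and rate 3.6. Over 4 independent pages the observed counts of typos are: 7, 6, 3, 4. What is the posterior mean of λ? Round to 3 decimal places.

Posterior mean ≈ 3.553

Total count ∑xᵢ = 20 over n = 4 pages.
Gamma is conjugate to the Poisson likelihood: posterior is Gamma(shape = 7+20 = 27, rate = 3.6+4 = 7.6).
Posterior mean = shape/rate = 27/7.6 = 3.553.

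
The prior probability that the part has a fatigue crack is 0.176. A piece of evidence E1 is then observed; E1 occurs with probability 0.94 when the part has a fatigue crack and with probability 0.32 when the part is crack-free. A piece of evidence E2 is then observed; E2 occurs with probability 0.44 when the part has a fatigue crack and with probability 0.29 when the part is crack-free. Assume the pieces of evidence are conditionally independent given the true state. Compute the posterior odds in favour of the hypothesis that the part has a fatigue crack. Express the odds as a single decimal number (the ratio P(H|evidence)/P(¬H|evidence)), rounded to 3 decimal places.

Prior odds = 0.176/(1−0.176) = 0.21359.
Likelihood ratio for E1 = 0.94/0.32 = 2.9375.
Likelihood ratio for E2 = 0.44/0.29 = 1.5172.
Posterior odds = prior odds × LR₁ × LR₂ = 0.95196.

Posterior odds ≈ 0.952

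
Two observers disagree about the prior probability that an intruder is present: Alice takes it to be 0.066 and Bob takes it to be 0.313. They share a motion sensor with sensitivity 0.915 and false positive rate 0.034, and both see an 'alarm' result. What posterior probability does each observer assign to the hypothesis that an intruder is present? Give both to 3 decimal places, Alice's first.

Alice: 0.655; Bob: 0.925

The likelihood ratio for an 'alarm' result is 0.915/0.034 = 26.912.
Alice: prior odds 0.066/0.934 = 0.070664; posterior odds 1.9017; posterior probability 0.655.
Bob: prior odds 0.313/0.687 = 0.45560; posterior odds 12.261; posterior probability 0.925.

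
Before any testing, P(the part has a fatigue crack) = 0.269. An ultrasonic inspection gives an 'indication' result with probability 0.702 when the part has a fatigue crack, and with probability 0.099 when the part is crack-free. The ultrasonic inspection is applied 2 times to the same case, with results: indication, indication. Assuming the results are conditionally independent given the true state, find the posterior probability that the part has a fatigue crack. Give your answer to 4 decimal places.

With H the event that the part has a fatigue crack, the joint likelihood of the observed sequence is P(data|H) = 0.702·0.702 = 0.49280 and P(data|¬H) = 0.099·0.099 = 0.0098010.
Bayes: P(H|data) = 0.269·0.49280 / (0.269·0.49280 + 0.731·0.0098010) = 0.13256/0.13973 = 0.9487.

Posterior P(H) ≈ 0.9487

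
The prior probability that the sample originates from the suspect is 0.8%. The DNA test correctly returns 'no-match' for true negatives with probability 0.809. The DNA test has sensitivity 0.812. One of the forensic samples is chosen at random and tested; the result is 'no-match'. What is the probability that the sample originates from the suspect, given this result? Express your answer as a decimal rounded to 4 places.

P(H | E) ≈ 0.0019

Let H be the event that the sample originates from the suspect. P(H) = 0.008, so P(¬H) = 0.992. With E the 'no-match' result, P(E|H) = 0.188 and P(E|¬H) = 0.809.
P(E) = 0.188·0.008 + 0.809·0.992 = 0.0015040 + 0.80253 = 0.80403.
By Bayes' theorem, P(H|E) = 0.0015040 / 0.80403 = 0.0019.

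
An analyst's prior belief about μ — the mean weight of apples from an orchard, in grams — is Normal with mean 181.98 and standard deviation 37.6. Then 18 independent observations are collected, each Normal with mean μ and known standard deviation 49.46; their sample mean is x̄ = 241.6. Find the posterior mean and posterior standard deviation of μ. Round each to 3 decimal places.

Posterior mean ≈ 236.371; posterior SD ≈ 11.135

With known σ, the Normal prior is conjugate. Weight on the data is w = (n/σ²)/(n/σ² + 1/τ₀²) = 0.00735808/(0.00735808+0.00070733) = 0.91230.
Posterior mean = w·x̄ + (1−w)·μ₀ = 0.91230·241.6 + 0.087700·181.98 = 236.371. Posterior variance = 1/(0.00735808+0.00070733) = 123.986, so SD = 11.135.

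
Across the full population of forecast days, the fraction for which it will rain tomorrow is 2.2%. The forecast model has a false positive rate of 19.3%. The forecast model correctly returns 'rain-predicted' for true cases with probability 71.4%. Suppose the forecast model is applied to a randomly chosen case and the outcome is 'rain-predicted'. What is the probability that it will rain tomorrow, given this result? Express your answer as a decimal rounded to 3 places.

P(H | E) ≈ 0.077

Write H for 'it will rain tomorrow'. Prior odds H:¬H = 0.022/0.978 = 0.022495. For the 'rain-predicted' outcome, the likelihood ratio is 0.714/0.193 = 3.6995.
Posterior odds = 0.022495 × 3.6995 = 0.083219, so P(H|E) = 0.083219/(1+0.083219) = 0.077.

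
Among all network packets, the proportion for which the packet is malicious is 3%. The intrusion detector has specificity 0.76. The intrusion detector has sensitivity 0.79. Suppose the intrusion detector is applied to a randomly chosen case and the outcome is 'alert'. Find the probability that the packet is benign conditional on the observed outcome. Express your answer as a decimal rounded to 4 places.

P(¬H | E) ≈ 0.9076

Let H be the event that the packet is malicious. P(H) = 0.03, so P(¬H) = 0.97. With E the 'alert' result, P(E|H) = 0.79 and P(E|¬H) = 0.24.
P(E) = 0.79·0.03 + 0.24·0.97 = 0.023700 + 0.23280 = 0.25650.
By Bayes' theorem, P(H|E) = 0.023700 / 0.25650 = 0.0924. Hence P(¬H|E) = 1 − 0.0924 = 0.9076.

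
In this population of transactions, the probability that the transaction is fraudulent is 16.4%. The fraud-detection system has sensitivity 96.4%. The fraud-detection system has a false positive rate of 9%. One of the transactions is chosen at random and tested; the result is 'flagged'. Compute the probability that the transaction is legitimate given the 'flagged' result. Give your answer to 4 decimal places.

P(¬H | E) ≈ 0.3225

Write H for 'the transaction is fraudulent'. Prior odds H:¬H = 0.164/0.836 = 0.19617. For the 'flagged' outcome, the likelihood ratio is 0.964/0.09 = 10.711.
Posterior odds = 0.19617 × 10.711 = 2.1012, so P(H|E) = 2.1012/(1+2.1012) = 0.6775. Then P(¬H|E) = 1 − 0.6775 = 0.3225.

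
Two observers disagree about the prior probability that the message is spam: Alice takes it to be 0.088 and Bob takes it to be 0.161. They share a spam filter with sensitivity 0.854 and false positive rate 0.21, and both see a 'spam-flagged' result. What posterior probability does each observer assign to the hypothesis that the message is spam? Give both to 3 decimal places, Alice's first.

P('+'|H) = 0.854, P('+'|¬H) = 0.21.
Alice: numerator 0.854·0.088 = 0.075152; evidence = 0.075152+0.21·0.912 = 0.26667; posterior = 0.282.
Bob: numerator 0.854·0.161 = 0.13749; evidence = 0.13749+0.21·0.839 = 0.31368; posterior = 0.438.

Alice: 0.282; Bob: 0.438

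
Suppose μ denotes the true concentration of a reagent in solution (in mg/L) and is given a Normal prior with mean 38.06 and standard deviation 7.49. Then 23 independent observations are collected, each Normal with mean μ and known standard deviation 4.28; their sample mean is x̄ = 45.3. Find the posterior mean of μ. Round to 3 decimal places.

Prior precision 1/τ₀² = 1/7.49² = 0.0178253; data precision n/σ² = 23/4.28² = 1.25557.
Posterior precision = 0.0178253 + 1.25557 = 1.27339.
Posterior mean = (0.0178253·38.06 + 1.25557·45.3) / 1.27339 = 45.199.

Posterior mean ≈ 45.199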